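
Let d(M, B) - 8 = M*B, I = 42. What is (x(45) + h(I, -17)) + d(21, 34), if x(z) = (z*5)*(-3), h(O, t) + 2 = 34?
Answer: 79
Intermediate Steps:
h(O, t) = 32 (h(O, t) = -2 + 34 = 32)
x(z) = -15*z (x(z) = (5*z)*(-3) = -15*z)
d(M, B) = 8 + B*M (d(M, B) = 8 + M*B = 8 + B*M)
(x(45) + h(I, -17)) + d(21, 34) = (-15*45 + 32) + (8 + 34*21) = (-675 + 32) + (8 + 714) = -643 + 722 = 79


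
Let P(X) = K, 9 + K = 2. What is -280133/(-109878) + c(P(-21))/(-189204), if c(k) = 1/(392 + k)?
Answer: 3400979880157/1333983748020 ≈ 2.5495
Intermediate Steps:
K = -7 (K = -9 + 2 = -7)
P(X) = -7
-280133/(-109878) + c(P(-21))/(-189204) = -280133/(-109878) + 1/((392 - 7)*(-189204)) = -280133*(-1/109878) - 1/189204/385 = 280133/109878 + (1/385)*(-1/189204) = 280133/109878 - 1/72843540 = 3400979880157/1333983748020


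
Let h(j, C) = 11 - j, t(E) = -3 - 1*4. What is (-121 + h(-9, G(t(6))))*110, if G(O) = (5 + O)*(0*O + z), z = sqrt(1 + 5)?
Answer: -11110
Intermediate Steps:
t(E) = -7 (t(E) = -3 - 4 = -7)
z = sqrt(6) ≈ 2.4495
G(O) = sqrt(6)*(5 + O) (G(O) = (5 + O)*(0*O + sqrt(6)) = (5 + O)*(0 + sqrt(6)) = (5 + O)*sqrt(6) = sqrt(6)*(5 + O))
(-121 + h(-9, G(t(6))))*110 = (-121 + (11 - 1*(-9)))*110 = (-121 + (11 + 9))*110 = (-121 + 20)*110 = -101*110 = -11110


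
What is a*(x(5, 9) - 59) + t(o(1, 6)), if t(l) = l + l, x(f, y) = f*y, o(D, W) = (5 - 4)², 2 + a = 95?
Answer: -1300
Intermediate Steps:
a = 93 (a = -2 + 95 = 93)
o(D, W) = 1 (o(D, W) = 1² = 1)
t(l) = 2*l
a*(x(5, 9) - 59) + t(o(1, 6)) = 93*(5*9 - 59) + 2*1 = 93*(45 - 59) + 2 = 93*(-14) + 2 = -1302 + 2 = -1300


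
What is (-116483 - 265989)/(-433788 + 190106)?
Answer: 191236/121841 ≈ 1.5696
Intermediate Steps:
(-116483 - 265989)/(-433788 + 190106) = -382472/(-243682) = -382472*(-1/243682) = 191236/121841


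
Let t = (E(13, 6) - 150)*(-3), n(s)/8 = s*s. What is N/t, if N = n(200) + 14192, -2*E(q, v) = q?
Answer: 668384/939 ≈ 711.80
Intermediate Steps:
E(q, v) = -q/2
n(s) = 8*s² (n(s) = 8*(s*s) = 8*s²)
t = 939/2 (t = (-½*13 - 150)*(-3) = (-13/2 - 150)*(-3) = -313/2*(-3) = 939/2 ≈ 469.50)
N = 334192 (N = 8*200² + 14192 = 8*40000 + 14192 = 320000 + 14192 = 334192)
N/t = 334192/(939/2) = 334192*(2/939) = 668384/939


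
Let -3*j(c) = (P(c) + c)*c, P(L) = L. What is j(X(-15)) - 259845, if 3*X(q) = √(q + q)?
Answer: -2338585/9 ≈ -2.5984e+5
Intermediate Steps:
X(q) = √2*√q/3 (X(q) = √(q + q)/3 = √(2*q)/3 = (√2*√q)/3 = √2*√q/3)
j(c) = -2*c²/3 (j(c) = -(c + c)*c/3 = -2*c*c/3 = -2*c²/3)
j(X(-15)) - 259845 = -2*(√2*√(-15)/3)²/3 - 259845 = -2*(√2*(I*√15)/3)²/3 - 259845 = -2*(I*√30/3)²/3 - 259845 = -⅔*(-10/3) - 259845 = 20/9 - 259845 = -2338585/9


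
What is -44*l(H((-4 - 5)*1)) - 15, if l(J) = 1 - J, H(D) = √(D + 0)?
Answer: -59 + 132*I ≈ -59.0 + 132.0*I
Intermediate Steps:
H(D) = √D
-44*l(H((-4 - 5)*1)) - 15 = -44*(1 - √((-4 - 5)*1)) - 15 = -44*(1 - √(-9*1)) - 15 = -44*(1 - √(-9)) - 15 = -44*(1 - 3*I) - 15 = (-44 + 132*I) - 15 = -59 + 132*I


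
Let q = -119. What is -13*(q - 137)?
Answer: 3328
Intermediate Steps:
-13*(q - 137) = -13*(-119 - 137) = -13*(-256) = 3328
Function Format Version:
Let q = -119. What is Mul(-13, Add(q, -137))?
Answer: 3328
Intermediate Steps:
Mul(-13, Add(q, -137)) = Mul(-13, Add(-119, -137)) = Mul(-13, -256) = 3328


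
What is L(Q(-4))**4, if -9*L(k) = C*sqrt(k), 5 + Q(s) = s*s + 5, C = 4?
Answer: 65536/6561 ≈ 9.9887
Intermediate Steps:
Q(s) = s**2 (Q(s) = -5 + (s*s + 5) = -5 + (s**2 + 5) = -5 + (5 + s**2) = s**2)
L(k) = -4*sqrt(k)/9
L(Q(-4))**4 = (-4*sqrt((-4)**2)/9)**4 = (-4*sqrt(16)/9)**4 = (-4/9*4)**4 = (-16/9)**4 = 65536/6561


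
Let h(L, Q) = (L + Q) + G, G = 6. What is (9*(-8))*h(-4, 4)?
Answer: -432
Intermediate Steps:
h(L, Q) = 6 + L + Q (h(L, Q) = (L + Q) + 6 = 6 + L + Q)
(9*(-8))*h(-4, 4) = (9*(-8))*(6 - 4 + 4) = -72*6 = -432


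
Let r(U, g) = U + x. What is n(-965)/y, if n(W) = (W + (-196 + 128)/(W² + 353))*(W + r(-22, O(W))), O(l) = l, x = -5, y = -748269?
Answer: -445890527648/348535469241 ≈ -1.2793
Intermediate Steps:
r(U, g) = -5 + U (r(U, g) = U - 5 = -5 + U)
n(W) = (-27 + W)*(W - 68/(353 + W²)) (n(W) = (W + (-196 + 128)/(W² + 353))*(W + (-5 - 22)) = (W - 68/(353 + W²))*(W - 27) = (W - 68/(353 + W²))*(-27 + W) = (-27 + W)*(W - 68/(353 + W²)))
n(-965)/y = ((1836 + (-965)⁴ - 9599*(-965) - 27*(-965)³ + 353*(-965)²)/(353 + (-965)²))/(-748269) = ((1836 + 867180000625 + 9263035 - 27*(-898632125) + 353*931225)/(353 + 931225))*(-1/748269) = ((1836 + 867180000625 + 9263035 + 24263067375 + 328722425)/931578)*(-1/748269) = ((1/931578)*891781055296)*(-1/748269) = (445890527648/465789)*(-1/748269) = -445890527648/348535469241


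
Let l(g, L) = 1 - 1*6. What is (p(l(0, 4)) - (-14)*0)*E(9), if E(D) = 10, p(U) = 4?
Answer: 40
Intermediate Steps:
l(g, L) = -5 (l(g, L) = 1 - 6 = -5)
(p(l(0, 4)) - (-14)*0)*E(9) = (4 - (-14)*0)*10 = (4 - 1*0)*10 = (4 + 0)*10 = 4*10 = 40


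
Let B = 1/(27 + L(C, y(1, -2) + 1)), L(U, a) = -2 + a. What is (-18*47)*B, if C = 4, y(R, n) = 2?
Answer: -423/14 ≈ -30.214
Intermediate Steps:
B = 1/28 (B = 1/(27 + (-2 + (2 + 1))) = 1/(27 + (-2 + 3)) = 1/(27 + 1) = 1/28 ≈ 0.035714)
(-18*47)*B = -18*47*(1/28) = -846*1/28 = -423/14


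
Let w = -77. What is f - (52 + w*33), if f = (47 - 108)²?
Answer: 6210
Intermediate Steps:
f = 3721 (f = (-61)² = 3721)
f - (52 + w*33) = 3721 - (52 - 77*33) = 3721 - (52 - 2541) = 3721 - 1*(-2489) = 3721 + 2489 = 6210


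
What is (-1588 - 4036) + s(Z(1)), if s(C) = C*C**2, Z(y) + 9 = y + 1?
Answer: -5967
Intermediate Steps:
Z(y) = -8 + y (Z(y) = -9 + (y + 1) = -9 + (1 + y) = -8 + y)
s(C) = C**3
(-1588 - 4036) + s(Z(1)) = (-1588 - 4036) + (-8 + 1)**3 = -5624 + (-7)**3 = -5624 - 343 = -5967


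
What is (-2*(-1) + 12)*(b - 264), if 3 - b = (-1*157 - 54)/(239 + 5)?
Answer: -444311/122 ≈ -3641.9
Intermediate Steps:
b = 943/244 (b = 3 - (-1*157 - 54)/(239 + 5) = 3 - (-157 - 54)/244 = 3 - (-211)/244 = 3 - 1*(-211/244) = 3 + 211/244 = 943/244 ≈ 3.8648)
(-2*(-1) + 12)*(b - 264) = (-2*(-1) + 12)*(943/244 - 264) = (2 + 12)*(-63473/244) = 14*(-63473/244) = -444311/122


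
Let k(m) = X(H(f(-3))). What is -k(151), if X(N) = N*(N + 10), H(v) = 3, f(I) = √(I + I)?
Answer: -39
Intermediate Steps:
f(I) = √2*√I (f(I) = √(2*I) = √2*√I)
X(N) = N*(10 + N)
k(m) = 39 (k(m) = 3*(10 + 3) = 3*13 = 39)
-k(151) = -1*39 = -39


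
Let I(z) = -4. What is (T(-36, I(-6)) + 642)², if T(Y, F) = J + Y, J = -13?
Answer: 351649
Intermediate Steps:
T(Y, F) = -13 + Y
(T(-36, I(-6)) + 642)² = ((-13 - 36) + 642)² = (-49 + 642)² = 593² = 351649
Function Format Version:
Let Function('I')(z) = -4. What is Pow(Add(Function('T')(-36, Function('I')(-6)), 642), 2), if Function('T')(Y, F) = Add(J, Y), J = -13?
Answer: 351649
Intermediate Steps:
Function('T')(Y, F) = Add(-13, Y)
Pow(Add(Function('T')(-36, Function('I')(-6)), 642), 2) = Pow(Add(Add(-13, -36), 642), 2) = Pow(Add(-49, 642), 2) = Pow(593, 2) = 351649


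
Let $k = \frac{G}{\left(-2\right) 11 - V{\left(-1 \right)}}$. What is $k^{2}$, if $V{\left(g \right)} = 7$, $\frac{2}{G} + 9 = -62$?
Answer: $\frac{4}{4239481} \approx 9.4351 \cdot 10^{-7}$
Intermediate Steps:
$G = - \frac{2}{71}$ ($G = \frac{2}{-9 - 62} = \frac{2}{-71} = 2 \left(- \frac{1}{71}\right) = - \frac{2}{71} \approx -0.028169$)
$k = \frac{2}{2059}$ ($k = - \frac{2}{71 \left(\left(-2\right) 11 - 7\right)} = - \frac{2}{71 \left(-22 - 7\right)} = - \frac{2}{71 \left(-29\right)} = \left(- \frac{2}{71}\right) \left(- \frac{1}{29}\right) = \frac{2}{2059} \approx 0.00097135$)
$k^{2} = \left(\frac{2}{2059}\right)^{2} = \frac{4}{4239481}$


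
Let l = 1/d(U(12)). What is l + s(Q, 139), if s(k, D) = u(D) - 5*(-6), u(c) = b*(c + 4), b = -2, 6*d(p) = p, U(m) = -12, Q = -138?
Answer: -513/2 ≈ -256.50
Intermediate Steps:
d(p) = p/6
u(c) = -8 - 2*c (u(c) = -2*(c + 4) = -2*(4 + c) = -8 - 2*c)
s(k, D) = 22 - 2*D (s(k, D) = (-8 - 2*D) - 5*(-6) = (-8 - 2*D) + 30 = 22 - 2*D)
l = -1/2 (l = 1/((1/6)*(-12)) = 1/(-2) = -1/2 ≈ -0.50000)
l + s(Q, 139) = -1/2 + (22 - 2*139) = -1/2 + (22 - 278) = -1/2 - 256 = -513/2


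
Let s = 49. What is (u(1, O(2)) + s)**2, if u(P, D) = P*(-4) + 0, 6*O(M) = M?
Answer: 2025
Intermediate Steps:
O(M) = M/6
u(P, D) = -4*P (u(P, D) = -4*P + 0 = -4*P)
(u(1, O(2)) + s)**2 = (-4*1 + 49)**2 = (-4 + 49)**2 = 45**2 = 2025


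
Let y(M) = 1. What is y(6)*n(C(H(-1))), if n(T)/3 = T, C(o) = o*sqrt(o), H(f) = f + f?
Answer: -6*I*sqrt(2) ≈ -8.4853*I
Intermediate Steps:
H(f) = 2*f
C(o) = o**(3/2)
n(T) = 3*T
y(6)*n(C(H(-1))) = 1*(3*(2*(-1))**(3/2)) = 1*(3*(-2)**(3/2)) = 1*(3*(-2*I*sqrt(2))) = 1*(-6*I*sqrt(2)) = -6*I*sqrt(2)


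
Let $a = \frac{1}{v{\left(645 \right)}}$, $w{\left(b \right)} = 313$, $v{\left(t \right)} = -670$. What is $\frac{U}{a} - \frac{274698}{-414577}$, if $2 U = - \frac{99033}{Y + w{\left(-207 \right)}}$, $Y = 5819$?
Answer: $\frac{4585237933957}{847395388} \approx 5411.0$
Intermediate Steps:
$a = - \frac{1}{670}$ ($a = \frac{1}{-670} = - \frac{1}{670} \approx -0.0014925$)
$U = - \frac{33011}{4088}$ ($U = \frac{\left(-99033\right) \frac{1}{5819 + 313}}{2} = \frac{\left(-99033\right) \frac{1}{6132}}{2} = \frac{1}{2} \left(- \frac{33011}{2044}\right) = - \frac{33011}{4088} \approx -8.0751$)
$\frac{U}{a} - \frac{274698}{-414577} = - \frac{33011}{4088 \left(- \frac{1}{670}\right)} - \frac{274698}{-414577} = \left(- \frac{33011}{4088}\right) \left(-670\right) - - \frac{274698}{414577} = \frac{11058685}{2044} + \frac{274698}{414577} = \frac{4585237933957}{847395388}$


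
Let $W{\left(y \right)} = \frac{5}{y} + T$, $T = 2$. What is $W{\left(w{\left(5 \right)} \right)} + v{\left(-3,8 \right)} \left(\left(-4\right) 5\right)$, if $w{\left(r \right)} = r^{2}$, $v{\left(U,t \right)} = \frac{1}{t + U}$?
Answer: $- \frac{9}{5} \approx -1.8$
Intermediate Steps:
$v{\left(U,t \right)} = \frac{1}{U + t}$
$W{\left(y \right)} = 2 + \frac{5}{y}$ ($W{\left(y \right)} = \frac{5}{y} + 2 = 2 + \frac{5}{y}$)
$W{\left(w{\left(5 \right)} \right)} + v{\left(-3,8 \right)} \left(\left(-4\right) 5\right) = \left(2 + \frac{5}{5^{2}}\right) + \frac{\left(-4\right) 5}{-3 + 8} = \left(2 + \frac{5}{25}\right) + \frac{1}{5} \left(-20\right) = \left(2 + 5 \cdot \frac{1}{25}\right) + \frac{1}{5} \left(-20\right) = \left(2 + \frac{1}{5}\right) - 4 = \frac{11}{5} - 4 = - \frac{9}{5}$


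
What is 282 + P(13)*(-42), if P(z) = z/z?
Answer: 240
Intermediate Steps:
P(z) = 1
282 + P(13)*(-42) = 282 + 1*(-42) = 282 - 42 = 240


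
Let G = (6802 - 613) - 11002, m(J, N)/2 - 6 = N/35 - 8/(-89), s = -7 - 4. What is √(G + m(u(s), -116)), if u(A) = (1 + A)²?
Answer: I*√46647757345/3115 ≈ 69.336*I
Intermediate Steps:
s = -11
m(J, N) = 1084/89 + 2*N/35 (m(J, N) = 12 + 2*(N/35 - 8/(-89)) = 12 + 2*(N*(1/35) - 8*(-1/89)) = 12 + 2*(N/35 + 8/89) = 12 + 2*(8/89 + N/35) = 12 + (16/89 + 2*N/35) = 1084/89 + 2*N/35)
G = -4813 (G = 6189 - 11002 = -4813)
√(G + m(u(s), -116)) = √(-4813 + (1084/89 + (2/35)*(-116))) = √(-4813 + (1084/89 - 232/35)) = √(-4813 + 17292/3115) = √(-14975203/3115) = I*√46647757345/3115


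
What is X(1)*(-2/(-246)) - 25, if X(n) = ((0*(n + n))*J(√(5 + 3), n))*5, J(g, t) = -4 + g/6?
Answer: -25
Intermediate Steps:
J(g, t) = -4 + g/6 (J(g, t) = -4 + g*(⅙) = -4 + g/6)
X(n) = 0 (X(n) = ((0*(n + n))*(-4 + √(5 + 3)/6))*5 = ((0*(2*n))*(-4 + √8/6))*5 = (0*(-4 + (2*√2)/6))*5 = (0*(-4 + √2/3))*5 = 0*5 = 0)
X(1)*(-2/(-246)) - 25 = 0*(-2/(-246)) - 25 = 0*(-2*(-1/246)) - 25 = 0*(1/123) - 25 = 0 - 25 = -25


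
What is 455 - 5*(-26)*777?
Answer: 101465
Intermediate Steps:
455 - 5*(-26)*777 = 455 + 130*777 = 455 + 101010 = 101465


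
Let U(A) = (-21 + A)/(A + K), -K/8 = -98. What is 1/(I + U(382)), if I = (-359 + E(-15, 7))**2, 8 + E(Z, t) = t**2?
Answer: 1166/117910945 ≈ 9.8888e-6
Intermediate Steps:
K = 784 (K = -8*(-98) = 784)
E(Z, t) = -8 + t**2
U(A) = (-21 + A)/(784 + A) (U(A) = (-21 + A)/(A + 784) = (-21 + A)/(784 + A))
I = 101124 (I = (-359 + (-8 + 7**2))**2 = (-359 + (-8 + 49))**2 = (-359 + 41)**2 = (-318)**2 = 101124)
1/(I + U(382)) = 1/(101124 + (-21 + 382)/(784 + 382)) = 1/(101124 + 361/1166) = 1/(117910945/1166) = 1166/117910945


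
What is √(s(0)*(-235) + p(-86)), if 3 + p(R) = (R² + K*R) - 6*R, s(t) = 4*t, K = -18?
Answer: 7*√193 ≈ 97.247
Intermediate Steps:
p(R) = -3 + R² - 24*R (p(R) = -3 + ((R² - 18*R) - 6*R) = -3 + (R² - 24*R) = -3 + R² - 24*R)
√(s(0)*(-235) + p(-86)) = √((4*0)*(-235) + (-3 + (-86)² - 24*(-86))) = √(0*(-235) + (-3 + 7396 + 2064)) = √(0 + 9457) = √9457 = 7*√193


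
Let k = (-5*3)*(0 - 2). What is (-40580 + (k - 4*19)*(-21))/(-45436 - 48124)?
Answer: 19807/46780 ≈ 0.42341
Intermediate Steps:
k = 30 (k = -15*(-2) = 30)
(-40580 + (k - 4*19)*(-21))/(-45436 - 48124) = (-40580 + (30 - 4*19)*(-21))/(-45436 - 48124) = (-40580 + (30 - 76)*(-21))/(-93560) = (-40580 - 46*(-21))*(-1/93560) = (-40580 + 966)*(-1/93560) = -39614*(-1/93560) = 19807/46780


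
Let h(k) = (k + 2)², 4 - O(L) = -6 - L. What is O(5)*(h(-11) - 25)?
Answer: 840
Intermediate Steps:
O(L) = 10 + L (O(L) = 4 - (-6 - L) = 4 + (6 + L) = 10 + L)
h(k) = (2 + k)²
O(5)*(h(-11) - 25) = (10 + 5)*((2 - 11)² - 25) = 15*((-9)² - 25) = 15*(81 - 25) = 15*56 = 840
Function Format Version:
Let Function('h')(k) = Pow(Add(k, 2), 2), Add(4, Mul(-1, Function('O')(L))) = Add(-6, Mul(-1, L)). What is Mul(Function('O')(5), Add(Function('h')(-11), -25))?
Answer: 840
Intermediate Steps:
Function('O')(L) = Add(10, L) (Function('O')(L) = Add(4, Mul(-1, Add(-6, Mul(-1, L)))) = Add(4, Add(6, L)) = Add(10, L))
Function('h')(k) = Pow(Add(2, k), 2)
Mul(Function('O')(5), Add(Function('h')(-11), -25)) = Mul(Add(10, 5), Add(Pow(Add(2, -11), 2), -25)) = Mul(15, Add(Pow(-9, 2), -25)) = Mul(15, Add(81, -25)) = Mul(15, 56) = 840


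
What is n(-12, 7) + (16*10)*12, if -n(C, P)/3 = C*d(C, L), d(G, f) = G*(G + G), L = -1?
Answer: 12288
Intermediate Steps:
d(G, f) = 2*G² (d(G, f) = G*(2*G) = 2*G²)
n(C, P) = -6*C³ (n(C, P) = -3*C*2*C² = -6*C³)
n(-12, 7) + (16*10)*12 = -6*(-12)³ + (16*10)*12 = -6*(-1728) + 160*12 = 10368 + 1920 = 12288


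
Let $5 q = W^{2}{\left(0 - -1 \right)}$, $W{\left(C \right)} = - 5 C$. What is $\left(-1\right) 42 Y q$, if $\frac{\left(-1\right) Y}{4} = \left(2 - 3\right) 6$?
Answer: $-5040$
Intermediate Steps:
$q = 5$ ($q = \frac{\left(- 5 \left(0 - -1\right)\right)^{2}}{5} = \frac{\left(- 5 \left(0 + 1\right)\right)^{2}}{5} = \frac{\left(\left(-5\right) 1\right)^{2}}{5} = \frac{\left(-5\right)^{2}}{5} = \frac{1}{5} \cdot 25 = 5$)
$Y = 24$ ($Y = - 4 \left(2 - 3\right) 6 = - 4 \left(\left(-1\right) 6\right) = \left(-4\right) \left(-6\right) = 24$)
$\left(-1\right) 42 Y q = \left(-1\right) 42 \cdot 24 \cdot 5 = \left(-42\right) 24 \cdot 5 = \left(-1008\right) 5 = -5040$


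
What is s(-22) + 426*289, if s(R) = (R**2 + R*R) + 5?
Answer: 124087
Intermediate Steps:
s(R) = 5 + 2*R**2 (s(R) = (R**2 + R**2) + 5 = 2*R**2 + 5 = 5 + 2*R**2)
s(-22) + 426*289 = (5 + 2*(-22)**2) + 426*289 = (5 + 2*484) + 123114 = (5 + 968) + 123114 = 973 + 123114 = 124087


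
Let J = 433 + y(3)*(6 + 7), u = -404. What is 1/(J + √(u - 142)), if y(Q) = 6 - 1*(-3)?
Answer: 275/151523 - I*√546/303046 ≈ 0.0018149 - 7.7106e-5*I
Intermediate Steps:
y(Q) = 9 (y(Q) = 6 + 3 = 9)
J = 550 (J = 433 + 9*(6 + 7) = 433 + 9*13 = 433 + 117 = 550)
1/(J + √(u - 142)) = 1/(550 + √(-404 - 142)) = 1/(550 + √(-546)) = 1/(550 + I*√546)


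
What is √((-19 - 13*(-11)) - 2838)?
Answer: I*√2714 ≈ 52.096*I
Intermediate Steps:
√((-19 - 13*(-11)) - 2838) = √((-19 + 143) - 2838) = √(124 - 2838) = √(-2714) = I*√2714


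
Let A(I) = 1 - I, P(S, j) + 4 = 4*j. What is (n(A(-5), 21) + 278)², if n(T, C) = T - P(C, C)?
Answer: 41616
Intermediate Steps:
P(S, j) = -4 + 4*j
n(T, C) = 4 + T - 4*C (n(T, C) = T - (-4 + 4*C) = T + (4 - 4*C) = 4 + T - 4*C)
(n(A(-5), 21) + 278)² = ((4 + (1 - 1*(-5)) - 4*21) + 278)² = ((4 + (1 + 5) - 84) + 278)² = ((4 + 6 - 84) + 278)² = (-74 + 278)² = 204² = 41616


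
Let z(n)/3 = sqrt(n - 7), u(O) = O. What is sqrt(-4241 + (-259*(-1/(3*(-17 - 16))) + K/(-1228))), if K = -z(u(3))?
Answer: sqrt(-1742210860808 + 2005938*I)/20262 ≈ 3.7502e-5 + 65.143*I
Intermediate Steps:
z(n) = 3*sqrt(-7 + n) (z(n) = 3*sqrt(n - 7) = 3*sqrt(-7 + n))
K = -6*I (K = -3*sqrt(-7 + 3) = -3*sqrt(-4) = -3*2*I = -6*I ≈ -6.0*I)
sqrt(-4241 + (-259*(-1/(3*(-17 - 16))) + K/(-1228))) = sqrt(-4241 + (-259*(-1/(3*(-17 - 16))) - 6*I/(-1228))) = sqrt(-4241 + (-259/((-33*(-3))) - 6*I*(-1/1228))) = sqrt(-4241 + (-259/99 + 3*I/614)) = sqrt(-420118/99 + 3*I/614)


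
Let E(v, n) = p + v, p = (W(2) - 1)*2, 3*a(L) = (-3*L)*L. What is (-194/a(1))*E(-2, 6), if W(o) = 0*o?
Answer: -776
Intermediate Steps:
a(L) = -L² (a(L) = ((-3*L)*L)/3 = (-3*L²)/3 = -L²)
W(o) = 0
p = -2 (p = (0 - 1)*2 = -1*2 = -2)
E(v, n) = -2 + v
(-194/a(1))*E(-2, 6) = (-194/((-1*1²)))*(-2 - 2) = -194/((-1*1))*(-4) = -194/(-1)*(-4) = -194*(-1)*(-4) = 194*(-4) = -776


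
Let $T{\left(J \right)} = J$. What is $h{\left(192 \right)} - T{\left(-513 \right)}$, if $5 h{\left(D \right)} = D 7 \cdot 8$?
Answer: $\frac{13317}{5} \approx 2663.4$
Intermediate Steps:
$h{\left(D \right)} = \frac{56 D}{5}$ ($h{\left(D \right)} = \frac{D 7 \cdot 8}{5} = \frac{7 D 8}{5} = \frac{56 D}{5}$)
$h{\left(192 \right)} - T{\left(-513 \right)} = \frac{56}{5} \cdot 192 - -513 = \frac{10752}{5} + 513 = \frac{13317}{5}$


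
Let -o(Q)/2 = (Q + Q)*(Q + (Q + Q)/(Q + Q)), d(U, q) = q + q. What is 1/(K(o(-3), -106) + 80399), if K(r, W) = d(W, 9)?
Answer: 1/80417 ≈ 1.2435e-5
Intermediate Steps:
d(U, q) = 2*q
o(Q) = -4*Q*(1 + Q) (o(Q) = -2*(Q + Q)*(Q + (Q + Q)/(Q + Q)) = -2*2*Q*(Q + (2*Q)/((2*Q))) = -2*2*Q*(Q + (2*Q)*(1/(2*Q))) = -2*2*Q*(Q + 1) = -2*2*Q*(1 + Q) = -4*Q*(1 + Q))
K(r, W) = 18 (K(r, W) = 2*9 = 18)
1/(K(o(-3), -106) + 80399) = 1/(18 + 80399) = 1/80417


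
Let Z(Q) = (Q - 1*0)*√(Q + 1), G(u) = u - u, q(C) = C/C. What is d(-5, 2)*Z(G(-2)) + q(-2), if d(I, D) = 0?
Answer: 1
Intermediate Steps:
q(C) = 1
G(u) = 0
Z(Q) = Q*√(1 + Q) (Z(Q) = (Q + 0)*√(1 + Q) = Q*√(1 + Q))
d(-5, 2)*Z(G(-2)) + q(-2) = 0*(0*√(1 + 0)) + 1 = 0*(0*√1) + 1 = 0*(0*1) + 1 = 0*0 + 1 = 0 + 1 = 1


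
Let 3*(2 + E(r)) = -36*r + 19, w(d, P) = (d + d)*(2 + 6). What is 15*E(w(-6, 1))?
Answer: 17345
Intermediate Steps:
w(d, P) = 16*d (w(d, P) = (2*d)*8 = 16*d)
E(r) = 13/3 - 12*r (E(r) = -2 + (-36*r + 19)/3 = -2 + (19 - 36*r)/3 = -2 + (19/3 - 12*r) = 13/3 - 12*r)
15*E(w(-6, 1)) = 15*(13/3 - 192*(-6)) = 15*(13/3 - 12*(-96)) = 15*(13/3 + 1152) = 15*(3469/3) = 17345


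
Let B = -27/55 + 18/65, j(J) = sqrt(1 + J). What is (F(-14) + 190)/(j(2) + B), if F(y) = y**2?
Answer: 7037745/251711 + 98666425*sqrt(3)/755133 ≈ 254.27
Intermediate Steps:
B = -153/715 (B = -27*1/55 + 18*(1/65) = -27/55 + 18/65 = -153/715 ≈ -0.21399)
(F(-14) + 190)/(j(2) + B) = ((-14)**2 + 190)/(sqrt(1 + 2) - 153/715) = (196 + 190)/(sqrt(3) - 153/715) = 386/(-153/715 + sqrt(3))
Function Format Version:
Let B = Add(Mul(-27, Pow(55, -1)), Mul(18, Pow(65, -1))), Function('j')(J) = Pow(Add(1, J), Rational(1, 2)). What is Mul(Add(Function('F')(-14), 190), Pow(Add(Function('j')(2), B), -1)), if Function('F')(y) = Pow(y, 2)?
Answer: Add(Rational(7037745, 251711), Mul(Rational(98666425, 755133), Pow(3, Rational(1, 2)))) ≈ 254.27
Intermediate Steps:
B = Rational(-153, 715) (B = Add(Mul(-27, Rational(1, 55)), Mul(18, Rational(1, 65))) = Add(Rational(-27, 55), Rational(18, 65)) = Rational(-153, 715) ≈ -0.21399)
Mul(Add(Function('F')(-14), 190), Pow(Add(Function('j')(2), B), -1)) = Mul(Add(Pow(-14, 2), 190), Pow(Add(Pow(Add(1, 2), Rational(1, 2)), Rational(-153, 715)), -1)) = Mul(Add(196, 190), Pow(Add(Pow(3, Rational(1, 2)), Rational(-153, 715)), -1)) = Mul(386, Pow(Add(Rational(-153, 715), Pow(3, Rational(1, 2))), -1))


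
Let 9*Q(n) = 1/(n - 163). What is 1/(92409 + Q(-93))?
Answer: 2304/212910335 ≈ 1.0821e-5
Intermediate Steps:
Q(n) = 1/(9*(-163 + n)) (Q(n) = 1/(9*(n - 163)) = 1/(9*(-163 + n)))
1/(92409 + Q(-93)) = 1/(92409 + 1/(9*(-163 - 93))) = 1/(92409 + (⅑)/(-256)) = 1/(92409 + (⅑)*(-1/256)) = 1/(92409 - 1/2304) = 1/(212910335/2304) = 2304/212910335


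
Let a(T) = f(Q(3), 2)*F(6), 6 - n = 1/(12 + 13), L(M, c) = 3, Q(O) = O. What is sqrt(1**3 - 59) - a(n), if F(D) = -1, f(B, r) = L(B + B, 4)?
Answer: 3 + I*sqrt(58) ≈ 3.0 + 7.6158*I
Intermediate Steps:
f(B, r) = 3
n = 149/25 (n = 6 - 1/(12 + 13) = 6 - 1/25 = 149/25 ≈ 5.9600)
a(T) = -3 (a(T) = 3*(-1) = -3)
sqrt(1**3 - 59) - a(n) = sqrt(1**3 - 59) - 1*(-3) = sqrt(1 - 59) + 3 = sqrt(-58) + 3 = I*sqrt(58) + 3 = 3 + I*sqrt(58)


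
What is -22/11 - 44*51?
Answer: -2246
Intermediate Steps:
-22/11 - 44*51 = -22*1/11 - 2244 = -2 - 2244 = -2246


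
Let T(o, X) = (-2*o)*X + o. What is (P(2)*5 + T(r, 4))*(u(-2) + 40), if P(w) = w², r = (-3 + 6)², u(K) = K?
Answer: -1634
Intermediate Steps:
r = 9 (r = 3² = 9)
T(o, X) = o - 2*X*o (T(o, X) = -2*X*o + o = o - 2*X*o)
(P(2)*5 + T(r, 4))*(u(-2) + 40) = (2²*5 + 9*(1 - 2*4))*(-2 + 40) = (4*5 + 9*(1 - 8))*38 = (20 + 9*(-7))*38 = (20 - 63)*38 = -43*38 = -1634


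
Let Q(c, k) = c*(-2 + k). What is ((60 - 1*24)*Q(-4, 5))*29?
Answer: -12528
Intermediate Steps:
((60 - 1*24)*Q(-4, 5))*29 = ((60 - 1*24)*(-4*(-2 + 5)))*29 = ((60 - 24)*(-4*3))*29 = (36*(-12))*29 = -432*29 = -12528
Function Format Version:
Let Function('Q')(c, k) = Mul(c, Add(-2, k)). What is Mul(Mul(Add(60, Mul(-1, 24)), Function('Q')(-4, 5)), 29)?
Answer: -12528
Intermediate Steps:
Mul(Mul(Add(60, Mul(-1, 24)), Function('Q')(-4, 5)), 29) = Mul(Mul(Add(60, Mul(-1, 24)), Mul(-4, Add(-2, 5))), 29) = Mul(Mul(Add(60, -24), Mul(-4, 3)), 29) = Mul(Mul(36, -12), 29) = Mul(-432, 29) = -12528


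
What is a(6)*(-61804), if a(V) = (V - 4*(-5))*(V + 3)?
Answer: -14462136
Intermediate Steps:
a(V) = (3 + V)*(20 + V) (a(V) = (V + 20)*(3 + V) = (20 + V)*(3 + V) = (3 + V)*(20 + V))
a(6)*(-61804) = (60 + 6**2 + 23*6)*(-61804) = (60 + 36 + 138)*(-61804) = 234*(-61804) = -14462136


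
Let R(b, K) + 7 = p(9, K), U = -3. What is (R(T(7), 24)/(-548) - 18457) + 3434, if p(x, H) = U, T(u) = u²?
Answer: -4116297/274 ≈ -15023.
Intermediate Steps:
p(x, H) = -3
R(b, K) = -10 (R(b, K) = -7 - 3 = -10)
(R(T(7), 24)/(-548) - 18457) + 3434 = (-10/(-548) - 18457) + 3434 = (-10*(-1/548) - 18457) + 3434 = (5/274 - 18457) + 3434 = -5057213/274 + 3434 = -4116297/274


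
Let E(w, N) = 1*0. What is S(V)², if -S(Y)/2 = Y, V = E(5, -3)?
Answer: 0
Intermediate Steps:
E(w, N) = 0
V = 0
S(Y) = -2*Y
S(V)² = (-2*0)² = 0² = 0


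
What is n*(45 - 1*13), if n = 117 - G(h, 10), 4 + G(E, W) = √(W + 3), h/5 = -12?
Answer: 3872 - 32*√13 ≈ 3756.6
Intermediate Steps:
h = -60 (h = 5*(-12) = -60)
G(E, W) = -4 + √(3 + W) (G(E, W) = -4 + √(W + 3) = -4 + √(3 + W))
n = 121 - √13 (n = 117 - (-4 + √(3 + 10)) = 117 - (-4 + √13) = 117 + (4 - √13) = 121 - √13 ≈ 117.39)
n*(45 - 1*13) = (121 - √13)*(45 - 1*13) = (121 - √13)*(45 - 13) = (121 - √13)*32 = 3872 - 32*√13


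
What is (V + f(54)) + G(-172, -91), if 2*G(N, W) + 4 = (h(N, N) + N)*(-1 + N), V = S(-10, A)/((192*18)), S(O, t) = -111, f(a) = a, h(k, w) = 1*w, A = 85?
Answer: 34338779/1152 ≈ 29808.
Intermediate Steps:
h(k, w) = w
V = -37/1152 (V = -111/(192*18) = -111/3456 = -111*1/3456 = -37/1152 ≈ -0.032118)
G(N, W) = -2 + N*(-1 + N) (G(N, W) = -2 + ((N + N)*(-1 + N))/2 = -2 + ((2*N)*(-1 + N))/2 = -2 + (2*N*(-1 + N))/2 = -2 + N*(-1 + N))
(V + f(54)) + G(-172, -91) = (-37/1152 + 54) + (-2 + (-172)² - 1*(-172)) = 62171/1152 + (-2 + 29584 + 172) = 62171/1152 + 29754 = 34338779/1152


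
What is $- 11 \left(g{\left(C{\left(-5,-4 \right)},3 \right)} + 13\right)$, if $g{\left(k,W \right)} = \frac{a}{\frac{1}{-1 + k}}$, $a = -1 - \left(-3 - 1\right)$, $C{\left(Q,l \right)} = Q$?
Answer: $55$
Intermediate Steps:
$a = 3$ ($a = -1 - \left(-3 - 1\right) = -1 - -4 = -1 + 4 = 3$)
$g{\left(k,W \right)} = -3 + 3 k$ ($g{\left(k,W \right)} = \frac{3}{\frac{1}{-1 + k}} = 3 \left(-1 + k\right) = -3 + 3 k$)
$- 11 \left(g{\left(C{\left(-5,-4 \right)},3 \right)} + 13\right) = - 11 \left(\left(-3 + 3 \left(-5\right)\right) + 13\right) = - 11 \left(\left(-3 - 15\right) + 13\right) = - 11 \left(-18 + 13\right) = \left(-11\right) \left(-5\right) = 55$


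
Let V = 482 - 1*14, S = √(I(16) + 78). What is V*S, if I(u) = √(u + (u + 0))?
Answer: 468*√(78 + 4*√2) ≈ 4280.5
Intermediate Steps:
I(u) = √2*√u (I(u) = √(u + u) = √(2*u) = √2*√u)
S = √(78 + 4*√2) (S = √(√2*√16 + 78) = √(√2*4 + 78) = √(4*√2 + 78) = √(78 + 4*√2) ≈ 9.1464)
V = 468 (V = 482 - 14 = 468)
V*S = 468*√(78 + 4*√2)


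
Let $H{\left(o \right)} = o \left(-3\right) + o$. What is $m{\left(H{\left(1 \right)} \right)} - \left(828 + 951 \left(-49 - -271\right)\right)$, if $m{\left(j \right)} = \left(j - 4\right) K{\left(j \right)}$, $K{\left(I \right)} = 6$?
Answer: $-211986$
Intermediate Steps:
$H{\left(o \right)} = - 2 o$ ($H{\left(o \right)} = - 3 o + o = - 2 o$)
$m{\left(j \right)} = -24 + 6 j$ ($m{\left(j \right)} = \left(j - 4\right) 6 = \left(-4 + j\right) 6 = -24 + 6 j$)
$m{\left(H{\left(1 \right)} \right)} - \left(828 + 951 \left(-49 - -271\right)\right) = \left(-24 + 6 \left(\left(-2\right) 1\right)\right) - \left(828 + 951 \left(-49 - -271\right)\right) = \left(-24 + 6 \left(-2\right)\right) - \left(828 + 951 \left(-49 + 271\right)\right) = \left(-24 - 12\right) - 211950 = -36 - 211950 = -211986$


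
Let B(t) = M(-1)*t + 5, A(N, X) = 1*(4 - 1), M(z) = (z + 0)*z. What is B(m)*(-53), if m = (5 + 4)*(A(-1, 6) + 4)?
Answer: -3604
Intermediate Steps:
M(z) = z² (M(z) = z*z = z²)
A(N, X) = 3 (A(N, X) = 1*3 = 3)
m = 63 (m = (5 + 4)*(3 + 4) = 9*7 = 63)
B(t) = 5 + t (B(t) = (-1)²*t + 5 = 1*t + 5 = t + 5 = 5 + t)
B(m)*(-53) = (5 + 63)*(-53) = 68*(-53) = -3604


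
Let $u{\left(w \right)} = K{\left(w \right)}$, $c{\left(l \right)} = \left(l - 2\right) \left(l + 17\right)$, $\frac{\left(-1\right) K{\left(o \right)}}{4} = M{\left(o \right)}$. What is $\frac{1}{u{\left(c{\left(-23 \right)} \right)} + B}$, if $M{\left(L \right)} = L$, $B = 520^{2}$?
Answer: $\frac{1}{269800} \approx 3.7064 \cdot 10^{-6}$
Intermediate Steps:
$B = 270400$
$K{\left(o \right)} = - 4 o$
$c{\left(l \right)} = \left(-2 + l\right) \left(17 + l\right)$
$u{\left(w \right)} = - 4 w$
$\frac{1}{u{\left(c{\left(-23 \right)} \right)} + B} = \frac{1}{- 4 \left(-34 + \left(-23\right)^{2} + 15 \left(-23\right)\right) + 270400} = \frac{1}{- 4 \left(-34 + 529 - 345\right) + 270400} = \frac{1}{\left(-4\right) 150 + 270400} = \frac{1}{-600 + 270400} = \frac{1}{269800}$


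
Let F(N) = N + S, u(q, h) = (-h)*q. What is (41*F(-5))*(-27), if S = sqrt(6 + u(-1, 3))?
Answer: 2214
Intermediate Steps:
u(q, h) = -h*q
S = 3 (S = sqrt(6 - 1*3*(-1)) = sqrt(6 + 3) = sqrt(9) = 3)
F(N) = 3 + N (F(N) = N + 3 = 3 + N)
(41*F(-5))*(-27) = (41*(3 - 5))*(-27) = (41*(-2))*(-27) = -82*(-27) = 2214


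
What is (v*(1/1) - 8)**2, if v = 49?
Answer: 1681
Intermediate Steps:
(v*(1/1) - 8)**2 = (49*(1/1) - 8)**2 = (49*(1*1) - 8)**2 = (49*1 - 8)**2 = (49 - 8)**2 = 41**2 = 1681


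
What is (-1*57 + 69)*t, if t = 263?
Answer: 3156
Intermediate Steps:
(-1*57 + 69)*t = (-1*57 + 69)*263 = (-57 + 69)*263 = 12*263 = 3156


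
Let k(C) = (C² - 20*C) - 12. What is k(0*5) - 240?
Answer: -252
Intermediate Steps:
k(C) = -12 + C² - 20*C
k(0*5) - 240 = (-12 + (0*5)² - 0*5) - 240 = (-12 + 0² - 20*0) - 240 = (-12 + 0 + 0) - 240 = -12 - 240 = -252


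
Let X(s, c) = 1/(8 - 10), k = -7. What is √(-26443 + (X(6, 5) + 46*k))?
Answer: I*√107062/2 ≈ 163.6*I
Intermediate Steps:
X(s, c) = -½ (X(s, c) = 1/(-2) = -½)
√(-26443 + (X(6, 5) + 46*k)) = √(-26443 + (-½ + 46*(-7))) = √(-26443 + (-½ - 322)) = √(-26443 - 645/2) = √(-53531/2) = I*√107062/2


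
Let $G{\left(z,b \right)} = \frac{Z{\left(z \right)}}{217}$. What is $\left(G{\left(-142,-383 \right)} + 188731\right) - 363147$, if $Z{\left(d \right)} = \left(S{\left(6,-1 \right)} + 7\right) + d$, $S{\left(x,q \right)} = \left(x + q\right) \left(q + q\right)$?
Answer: $- \frac{37848417}{217} \approx -1.7442 \cdot 10^{5}$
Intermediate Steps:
$S{\left(x,q \right)} = 2 q \left(q + x\right)$ ($S{\left(x,q \right)} = \left(q + x\right) 2 q = 2 q \left(q + x\right)$)
$Z{\left(d \right)} = -3 + d$ ($Z{\left(d \right)} = \left(2 \left(-1\right) \left(-1 + 6\right) + 7\right) + d = \left(2 \left(-1\right) 5 + 7\right) + d = \left(-10 + 7\right) + d = -3 + d$)
$G{\left(z,b \right)} = - \frac{3}{217} + \frac{z}{217}$ ($G{\left(z,b \right)} = \frac{-3 + z}{217} = \left(-3 + z\right) \frac{1}{217} = - \frac{3}{217} + \frac{z}{217}$)
$\left(G{\left(-142,-383 \right)} + 188731\right) - 363147 = \left(\left(- \frac{3}{217} + \frac{1}{217} \left(-142\right)\right) + 188731\right) - 363147 = \left(\left(- \frac{3}{217} - \frac{142}{217}\right) + 188731\right) - 363147 = \left(- \frac{145}{217} + 188731\right) - 363147 = \frac{40954482}{217} - 363147 = - \frac{37848417}{217}$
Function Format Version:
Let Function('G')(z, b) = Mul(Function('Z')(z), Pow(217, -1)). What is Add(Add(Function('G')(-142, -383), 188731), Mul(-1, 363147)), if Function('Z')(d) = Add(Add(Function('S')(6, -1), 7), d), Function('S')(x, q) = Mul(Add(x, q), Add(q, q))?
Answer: Rational(-37848417, 217) ≈ -1.7442e+5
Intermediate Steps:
Function('S')(x, q) = Mul(2, q, Add(q, x)) (Function('S')(x, q) = Mul(Add(q, x), Mul(2, q)) = Mul(2, q, Add(q, x)))
Function('Z')(d) = Add(-3, d) (Function('Z')(d) = Add(Add(Mul(2, -1, Add(-1, 6)), 7), d) = Add(Add(Mul(2, -1, 5), 7), d) = Add(Add(-10, 7), d) = Add(-3, d))
Function('G')(z, b) = Add(Rational(-3, 217), Mul(Rational(1, 217), z)) (Function('G')(z, b) = Mul(Add(-3, z), Pow(217, -1)) = Mul(Add(-3, z), Rational(1, 217)) = Add(Rational(-3, 217), Mul(Rational(1, 217), z)))
Add(Add(Function('G')(-142, -383), 188731), Mul(-1, 363147)) = Add(Add(Add(Rational(-3, 217), Mul(Rational(1, 217), -142)), 188731), Mul(-1, 363147)) = Add(Add(Add(Rational(-3, 217), Rational(-142, 217)), 188731), -363147) = Add(Add(Rational(-145, 217), 188731), -363147) = Add(Rational(40954482, 217), -363147) = Rational(-37848417, 217)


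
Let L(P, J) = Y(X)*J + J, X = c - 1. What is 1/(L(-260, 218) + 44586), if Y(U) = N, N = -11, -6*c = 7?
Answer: 1/42406 ≈ 2.3582e-5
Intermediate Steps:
c = -7/6 (c = -1/6*7 = -7/6 ≈ -1.1667)
X = -13/6 (X = -7/6 - 1 = -13/6 ≈ -2.1667)
Y(U) = -11
L(P, J) = -10*J (L(P, J) = -11*J + J = -10*J)
1/(L(-260, 218) + 44586) = 1/(-10*218 + 44586) = 1/(-2180 + 44586) = 1/42406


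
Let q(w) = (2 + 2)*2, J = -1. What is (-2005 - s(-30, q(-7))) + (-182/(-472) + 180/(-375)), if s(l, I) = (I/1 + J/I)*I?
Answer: -12201757/5900 ≈ -2068.1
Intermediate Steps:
q(w) = 8 (q(w) = 4*2 = 8)
s(l, I) = I*(I - 1/I) (s(l, I) = (I/1 - 1/I)*I = (I*1 - 1/I)*I = (I - 1/I)*I = I*(I - 1/I))
(-2005 - s(-30, q(-7))) + (-182/(-472) + 180/(-375)) = (-2005 - (-1 + 8**2)) + (-182/(-472) + 180/(-375)) = (-2005 - (-1 + 64)) + (-182*(-1/472) + 180*(-1/375)) = (-2005 - 1*63) + (91/236 - 12/25) = (-2005 - 63) - 557/5900 = -2068 - 557/5900 = -12201757/5900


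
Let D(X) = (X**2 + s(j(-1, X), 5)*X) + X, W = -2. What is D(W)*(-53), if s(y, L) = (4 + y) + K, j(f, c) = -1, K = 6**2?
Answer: 4028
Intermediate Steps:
K = 36
s(y, L) = 40 + y (s(y, L) = (4 + y) + 36 = 40 + y)
D(X) = X**2 + 40*X (D(X) = (X**2 + (40 - 1)*X) + X = (X**2 + 39*X) + X = X**2 + 40*X)
D(W)*(-53) = -2*(40 - 2)*(-53) = -2*38*(-53) = -76*(-53) = 4028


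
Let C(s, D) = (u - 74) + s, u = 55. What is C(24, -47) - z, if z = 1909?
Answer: -1904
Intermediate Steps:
C(s, D) = -19 + s (C(s, D) = (55 - 74) + s = -19 + s)
C(24, -47) - z = (-19 + 24) - 1*1909 = 5 - 1909 = -1904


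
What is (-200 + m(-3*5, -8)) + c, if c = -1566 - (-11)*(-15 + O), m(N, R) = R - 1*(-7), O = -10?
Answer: -2042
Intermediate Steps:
m(N, R) = 7 + R (m(N, R) = R + 7 = 7 + R)
c = -1841 (c = -1566 - (-11)*(-15 - 10) = -1566 - (-11)*(-25) = -1566 - 1*275 = -1566 - 275 = -1841)
(-200 + m(-3*5, -8)) + c = (-200 + (7 - 8)) - 1841 = (-200 - 1) - 1841 = -201 - 1841 = -2042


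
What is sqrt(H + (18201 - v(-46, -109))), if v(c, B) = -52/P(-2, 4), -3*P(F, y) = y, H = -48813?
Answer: I*sqrt(30651) ≈ 175.07*I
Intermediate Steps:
P(F, y) = -y/3
v(c, B) = 39 (v(c, B) = -52/((-1/3*4)) = -52/(-4/3) = -52*(-3/4) = 39)
sqrt(H + (18201 - v(-46, -109))) = sqrt(-48813 + (18201 - 1*39)) = sqrt(-48813 + (18201 - 39)) = sqrt(-48813 + 18162) = sqrt(-30651) = I*sqrt(30651)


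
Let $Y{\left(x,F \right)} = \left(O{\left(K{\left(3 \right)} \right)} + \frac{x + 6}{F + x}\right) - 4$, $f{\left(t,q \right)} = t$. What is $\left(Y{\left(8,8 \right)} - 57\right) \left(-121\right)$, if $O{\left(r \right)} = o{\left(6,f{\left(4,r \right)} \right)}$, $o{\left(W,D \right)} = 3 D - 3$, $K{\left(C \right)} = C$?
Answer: $\frac{49489}{8} \approx 6186.1$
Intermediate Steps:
$o{\left(W,D \right)} = -3 + 3 D$
$O{\left(r \right)} = 9$ ($O{\left(r \right)} = -3 + 3 \cdot 4 = -3 + 12 = 9$)
$Y{\left(x,F \right)} = 5 + \frac{6 + x}{F + x}$ ($Y{\left(x,F \right)} = \left(9 + \frac{x + 6}{F + x}\right) - 4 = \left(9 + \frac{6 + x}{F + x}\right) - 4 = 5 + \frac{6 + x}{F + x}$)
$\left(Y{\left(8,8 \right)} - 57\right) \left(-121\right) = \left(\frac{6 + 5 \cdot 8 + 6 \cdot 8}{8 + 8} - 57\right) \left(-121\right) = \left(\frac{6 + 40 + 48}{16} - 57\right) \left(-121\right) = \left(\frac{1}{16} \cdot 94 - 57\right) \left(-121\right) = \left(\frac{47}{8} - 57\right) \left(-121\right) = \left(- \frac{409}{8}\right) \left(-121\right) = \frac{49489}{8}$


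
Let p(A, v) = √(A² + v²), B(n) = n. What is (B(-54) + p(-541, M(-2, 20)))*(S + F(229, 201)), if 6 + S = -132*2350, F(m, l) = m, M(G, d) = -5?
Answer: 16738758 - 309977*√292706 ≈ -1.5097e+8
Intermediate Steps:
S = -310206 (S = -6 - 132*2350 = -6 - 310200 = -310206)
(B(-54) + p(-541, M(-2, 20)))*(S + F(229, 201)) = (-54 + √((-541)² + (-5)²))*(-310206 + 229) = (-54 + √(292681 + 25))*(-309977) = (-54 + √292706)*(-309977) = 16738758 - 309977*√292706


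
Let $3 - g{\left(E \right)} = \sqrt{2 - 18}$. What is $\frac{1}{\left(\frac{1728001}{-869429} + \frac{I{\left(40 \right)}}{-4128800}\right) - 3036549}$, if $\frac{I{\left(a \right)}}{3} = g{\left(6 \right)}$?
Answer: $- \frac{12935140048617798374638634528}{39278212288270979282411087704607497} - \frac{12380778597842304 i}{39278212288270979282411087704607497} \approx -3.2932 \cdot 10^{-7} - 3.1521 \cdot 10^{-19} i$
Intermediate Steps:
$g{\left(E \right)} = 3 - 4 i$ ($g{\left(E \right)} = 3 - \sqrt{2 - 18} = 3 - \sqrt{-16} = 3 - 4 i$)
$I{\left(a \right)} = 9 - 12 i$ ($I{\left(a \right)} = 3 \left(3 - 4 i\right) = 9 - 12 i$)
$\frac{1}{\left(\frac{1728001}{-869429} + \frac{I{\left(40 \right)}}{-4128800}\right) - 3036549} = \frac{1}{\left(\frac{1728001}{-869429} + \frac{9 - 12 i}{-4128800}\right) - 3036549} = \frac{1}{\left(1728001 \left(- \frac{1}{869429}\right) + \left(9 - 12 i\right) \left(- \frac{1}{4128800}\right)\right) - 3036549} = \frac{1}{\left(- \frac{157091}{79039} - \left(\frac{9}{4128800} - \frac{3 i}{1032200}\right)\right) - 3036549} = \frac{1}{\left(- \frac{648598032151}{326336223200} + \frac{3 i}{1032200}\right) - 3036549} = \frac{1}{- \frac{990936580819768951}{326336223200} + \frac{3 i}{1032200}} = \frac{4259813222897608729600 \left(- \frac{990936580819768951}{326336223200} - \frac{3 i}{1032200}\right)}{39278212288270979282411087704607497}$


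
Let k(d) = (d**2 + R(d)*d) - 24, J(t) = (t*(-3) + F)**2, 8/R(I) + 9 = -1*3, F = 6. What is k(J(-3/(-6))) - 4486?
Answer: -65815/16 ≈ -4113.4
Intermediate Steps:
R(I) = -2/3 (R(I) = 8/(-9 - 1*3) = 8/(-9 - 3) = 8/(-12) = 8*(-1/12) = -2/3)
J(t) = (6 - 3*t)**2 (J(t) = (t*(-3) + 6)**2 = (-3*t + 6)**2 = (6 - 3*t)**2)
k(d) = -24 + d**2 - 2*d/3 (k(d) = (d**2 - 2*d/3) - 24 = -24 + d**2 - 2*d/3)
k(J(-3/(-6))) - 4486 = (-24 + (9*(-2 - 3/(-6))**2)**2 - 6*(-2 - 3/(-6))**2) - 4486 = (-24 + (9*(-2 - 3*(-1/6))**2)**2 - 6*(-2 - 3*(-1/6))**2) - 4486 = (-24 + (9*(-2 + 1/2)**2)**2 - 6*(-2 + 1/2)**2) - 4486 = (-24 + (9*(-3/2)**2)**2 - 6*(-3/2)**2) - 4486 = (-24 + (9*(9/4))**2 - 6*9/4) - 4486 = (-24 + (81/4)**2 - 2/3*81/4) - 4486 = (-24 + 6561/16 - 27/2) - 4486 = 5961/16 - 4486 = -65815/16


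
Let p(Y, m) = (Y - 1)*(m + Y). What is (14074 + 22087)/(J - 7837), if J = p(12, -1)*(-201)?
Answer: -36161/32158 ≈ -1.1245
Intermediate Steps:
p(Y, m) = (-1 + Y)*(Y + m)
J = -24321 (J = (12² - 1*12 - 1*(-1) + 12*(-1))*(-201) = (144 - 12 + 1 - 12)*(-201) = 121*(-201) = -24321)
(14074 + 22087)/(J - 7837) = (14074 + 22087)/(-24321 - 7837) = 36161/(-32158) = 36161*(-1/32158) = -36161/32158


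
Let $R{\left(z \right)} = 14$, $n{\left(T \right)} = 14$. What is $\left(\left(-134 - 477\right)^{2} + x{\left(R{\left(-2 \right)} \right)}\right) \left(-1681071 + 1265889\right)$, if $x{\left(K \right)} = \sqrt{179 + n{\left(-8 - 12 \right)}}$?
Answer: $-154996159422 - 415182 \sqrt{193} \approx -1.55 \cdot 10^{11}$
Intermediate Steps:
$x{\left(K \right)} = \sqrt{193}$ ($x{\left(K \right)} = \sqrt{179 + 14} = \sqrt{193}$)
$\left(\left(-134 - 477\right)^{2} + x{\left(R{\left(-2 \right)} \right)}\right) \left(-1681071 + 1265889\right) = \left(\left(-134 - 477\right)^{2} + \sqrt{193}\right) \left(-1681071 + 1265889\right) = \left(\left(-611\right)^{2} + \sqrt{193}\right) \left(-415182\right) = \left(373321 + \sqrt{193}\right) \left(-415182\right) = -154996159422 - 415182 \sqrt{193}$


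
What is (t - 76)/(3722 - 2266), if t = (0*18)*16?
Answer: -19/364 ≈ -0.052198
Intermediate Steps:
t = 0 (t = 0*16 = 0)
(t - 76)/(3722 - 2266) = (0 - 76)/(3722 - 2266) = -76/1456 = -76*1/1456 = -19/364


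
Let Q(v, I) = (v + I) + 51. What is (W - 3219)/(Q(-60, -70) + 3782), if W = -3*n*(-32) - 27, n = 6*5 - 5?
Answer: -846/3703 ≈ -0.22846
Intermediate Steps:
n = 25 (n = 30 - 5 = 25)
Q(v, I) = 51 + I + v (Q(v, I) = (I + v) + 51 = 51 + I + v)
W = 2373 (W = -3*25*(-32) - 27 = -75*(-32) - 27 = 2400 - 27 = 2373)
(W - 3219)/(Q(-60, -70) + 3782) = (2373 - 3219)/((51 - 70 - 60) + 3782) = -846/(-79 + 3782) = -846/3703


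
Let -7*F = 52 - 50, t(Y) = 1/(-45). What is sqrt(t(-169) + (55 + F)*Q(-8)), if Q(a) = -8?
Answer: I*sqrt(4826045)/105 ≈ 20.922*I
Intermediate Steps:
t(Y) = -1/45
F = -2/7 (F = -(52 - 50)/7 = -1/7*2 = -2/7 ≈ -0.28571)
sqrt(t(-169) + (55 + F)*Q(-8)) = sqrt(-1/45 + (55 - 2/7)*(-8)) = sqrt(-1/45 + (383/7)*(-8)) = sqrt(-1/45 - 3064/7) = sqrt(-137887/315) = I*sqrt(4826045)/105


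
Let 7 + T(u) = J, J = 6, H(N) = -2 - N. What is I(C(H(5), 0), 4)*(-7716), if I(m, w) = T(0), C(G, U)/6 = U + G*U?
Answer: 7716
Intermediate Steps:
C(G, U) = 6*U + 6*G*U (C(G, U) = 6*(U + G*U) = 6*U + 6*G*U)
T(u) = -1 (T(u) = -7 + 6 = -1)
I(m, w) = -1
I(C(H(5), 0), 4)*(-7716) = -1*(-7716) = 7716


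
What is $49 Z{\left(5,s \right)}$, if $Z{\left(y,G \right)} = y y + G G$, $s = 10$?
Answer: $6125$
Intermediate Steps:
$Z{\left(y,G \right)} = G^{2} + y^{2}$ ($Z{\left(y,G \right)} = y^{2} + G^{2} = G^{2} + y^{2}$)
$49 Z{\left(5,s \right)} = 49 \left(10^{2} + 5^{2}\right) = 49 \left(100 + 25\right) = 49 \cdot 125 = 6125$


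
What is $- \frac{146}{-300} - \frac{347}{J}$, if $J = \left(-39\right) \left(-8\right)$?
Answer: $- \frac{4879}{7800} \approx -0.62551$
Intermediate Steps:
$J = 312$
$- \frac{146}{-300} - \frac{347}{J} = - \frac{146}{-300} - \frac{347}{312} = \left(-146\right) \left(- \frac{1}{300}\right) - \frac{347}{312} = \frac{73}{150} - \frac{347}{312} = - \frac{4879}{7800}$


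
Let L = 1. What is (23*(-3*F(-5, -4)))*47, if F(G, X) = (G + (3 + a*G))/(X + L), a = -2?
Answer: 8648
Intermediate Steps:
F(G, X) = (3 - G)/(1 + X) (F(G, X) = (G + (3 - 2*G))/(X + 1) = (3 - G)/(1 + X))
(23*(-3*F(-5, -4)))*47 = (23*(-3*(3 - 1*(-5))/(1 - 4)))*47 = (23*(-3*(3 + 5)/(-3)))*47 = (23*(-(-1)*8))*47 = (23*(-3*(-8/3)))*47 = (23*8)*47 = 184*47 = 8648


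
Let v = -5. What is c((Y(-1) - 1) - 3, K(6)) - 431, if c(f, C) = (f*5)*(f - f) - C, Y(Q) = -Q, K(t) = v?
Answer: -426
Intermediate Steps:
K(t) = -5
c(f, C) = -C (c(f, C) = (5*f)*0 - C = 0 - C = -C)
c((Y(-1) - 1) - 3, K(6)) - 431 = -1*(-5) - 431 = 5 - 431 = -426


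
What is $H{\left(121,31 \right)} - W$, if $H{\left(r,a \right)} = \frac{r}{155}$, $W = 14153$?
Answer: $- \frac{2193594}{155} \approx -14152.0$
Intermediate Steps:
$H{\left(r,a \right)} = \frac{r}{155}$ ($H{\left(r,a \right)} = r \frac{1}{155} = \frac{r}{155}$)
$H{\left(121,31 \right)} - W = \frac{1}{155} \cdot 121 - 14153 = \frac{121}{155} - 14153 = - \frac{2193594}{155}$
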